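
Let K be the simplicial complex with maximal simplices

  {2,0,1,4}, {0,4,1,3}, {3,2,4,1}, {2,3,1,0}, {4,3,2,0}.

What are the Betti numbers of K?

Order the vertices as 0 < 1 < 2 < 3 < 4. Listing each simplex with vertices in this order, K has dimension 3 with simplices:

  0-simplices (5): [0], [1], [2], [3], [4]
  1-simplices (10): [0,1], [0,2], [0,3], [0,4], [1,2], [1,3], [1,4], [2,3], [2,4], [3,4]
  2-simplices (10): [0,1,2], [0,1,3], [0,1,4], [0,2,3], [0,2,4], [0,3,4], [1,2,3], [1,2,4], [1,3,4], [2,3,4]
  3-simplices (5): [0,1,2,3], [0,1,2,4], [0,1,3,4], [0,2,3,4], [1,2,3,4]

so the chain groups are C_0 ≅ Z^5, C_1 ≅ Z^10, C_2 ≅ Z^10, C_3 ≅ Z^5.

The boundary map ∂_1: C_1 → C_0 sends each edge [p,q] (with p < q) to q − p. For instance
  ∂[0,1] = [1] − [0].
As a 5×10 matrix over Z this has rank 4, with invariant factors (1,1,1,1).

The boundary map ∂_2: C_2 → C_1 sends each 2-simplex [p,q,r] to [q,r] − [p,r] + [p,q]. For instance
  ∂[0,2,4] = [2,4] − [0,4] + [0,2],
  ∂[0,1,2] = [1,2] − [0,2] + [0,1].
The resulting 10×10 matrix has rank 6, and its Smith normal form has invariant factors (1,1,1,1,1,1).

∂_3: C_3 → C_2 sends each 3-simplex σ to the alternating sum Σ_i (−1)^i (σ with its i-th vertex removed). For instance
  ∂[0,1,2,3] = [1,2,3] − [0,2,3] + [0,1,3] − [0,1,2],
  ∂[0,2,3,4] = [2,3,4] − [0,3,4] + [0,2,4] − [0,2,3].
The resulting 10×5 matrix has rank 4, and its Smith normal form has invariant factors (1,1,1,1).

Now H_k = ker ∂_k / im ∂_{k+1}, so:

  H_0: rank C_0 − rank ∂_1 = 5 − 4 = 1, and the invariant factors of ∂_1 are all 1, so H_0 ≅ Z.
  H_1: rank ker ∂_1 − rank ∂_2 = (10 − 4) − 6 = 0, and the invariant factors of ∂_2 are all 1, so H_1 ≅ 0.
  H_2: rank ker ∂_2 − rank ∂_3 = (10 − 6) − 4 = 0, and the invariant factors of ∂_3 are all 1, so H_2 ≅ 0.
  H_3: rank ker ∂_3 − rank ∂_4 = (5 − 4) − 0 = 1, and there is no ∂_4, so H_3 ≅ Z.

As a check, the Euler characteristic is 5 − 10 + 10 − 5 = 0, which agrees with 1 − 0 + 0 − 1 = 0.
(K is a triangulation of the 3-sphere S^3.)

Hence the Betti numbers are b_0 = 1, b_1 = 0, b_2 = 0, b_3 = 1.

b_0 = 1, b_1 = 0, b_2 = 0, b_3 = 1.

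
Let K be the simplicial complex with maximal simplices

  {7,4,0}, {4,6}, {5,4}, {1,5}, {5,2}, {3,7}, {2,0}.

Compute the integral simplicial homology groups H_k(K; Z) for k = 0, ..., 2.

Fix the vertex order 0 < 1 < 2 < 3 < 4 < 5 < 6 < 7 and write every simplex with vertices in increasing order. Then dim K = 2 and the simplices of K are:

  0-simplices (8): [0], [1], [2], [3], [4], [5], [6], [7]
  1-simplices (9): [0,2], [0,4], [0,7], [1,5], [2,5], [3,7], [4,5], [4,6], [4,7]
  2-simplices (1): [0,4,7]

Hence C_0 ≅ Z^8, C_1 ≅ Z^9, C_2 ≅ Z^1.

The boundary map ∂_1: C_1 → C_0 is given by ∂[p,q] = [q] − [p].
The 8×9 boundary matrix has rank 7 and Smith normal form diag(1,1,1,1,1,1,1).

The boundary map ∂_2: C_2 → C_1 acts by ∂[p,q,r] = [q,r] − [p,r] + [p,q]. For instance
  ∂[0,4,7] = [4,7] − [0,7] + [0,4].
The 9×1 boundary matrix has rank 1 and Smith normal form diag(1).

Reading off H_k = ker ∂_k / im ∂_{k+1}:

  H_0: rank C_0 − rank ∂_1 = 8 − 7 = 1, and the invariant factors of ∂_1 are all 1, so H_0 ≅ Z.
  H_1: rank ker ∂_1 − rank ∂_2 = (9 − 7) − 1 = 1, and the invariant factors of ∂_2 are all 1, so H_1 ≅ Z.
  H_2: rank ker ∂_2 − rank ∂_3 = (1 − 1) − 0 = 0, and there is no ∂_3, so H_2 ≅ 0.

As a check, the Euler characteristic is 8 − 9 + 1 = 0, which agrees with 1 − 1 + 0 = 0.

H_0 ≅ Z,  H_1 ≅ Z,  H_2 = 0.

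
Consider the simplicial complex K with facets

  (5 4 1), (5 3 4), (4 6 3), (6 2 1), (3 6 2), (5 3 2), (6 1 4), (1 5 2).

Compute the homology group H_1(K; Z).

H_1 ≅ 0.

Fix the vertex order 1 < 2 < 3 < 4 < 5 < 6 and write every simplex with vertices in increasing order. Then dim K = 2 and the simplices of K are:

  0-simplices (6): [1], [2], [3], [4], [5], [6]
  1-simplices (12): [1,2], [1,4], [1,5], [1,6], [2,3], [2,5], [2,6], [3,4], [3,5], [3,6], [4,5], [4,6]
  2-simplices (8): [1,2,5], [1,2,6], [1,4,5], [1,4,6], [2,3,5], [2,3,6], [3,4,5], [3,4,6]

Hence C_0 ≅ Z^6, C_1 ≅ Z^12, C_2 ≅ Z^8.

Boundary ∂_1: C_1 → C_0 maps an edge to its endpoints' difference, ∂[p,q] = q − p. For instance
  ∂[2,6] = [6] − [2].
The resulting 6×12 matrix has rank 5, and its Smith normal form has invariant factors (1,1,1,1,1).

The boundary map ∂_2: C_2 → C_1 acts by ∂[p,q,r] = [q,r] − [p,r] + [p,q]. For instance
  ∂[2,3,6] = [3,6] − [2,6] + [2,3],
  ∂[1,4,6] = [4,6] − [1,6] + [1,4].
This gives a 12×8 integer matrix of rank 7; reducing to Smith normal form yields diagonal entries (1,1,1,1,1,1,1).

Now H_k = ker ∂_k / im ∂_{k+1}, so:

  H_1: rank ker ∂_1 − rank ∂_2 = (12 − 5) − 7 = 0, and the invariant factors of ∂_2 are all 1, so H_1 ≅ 0.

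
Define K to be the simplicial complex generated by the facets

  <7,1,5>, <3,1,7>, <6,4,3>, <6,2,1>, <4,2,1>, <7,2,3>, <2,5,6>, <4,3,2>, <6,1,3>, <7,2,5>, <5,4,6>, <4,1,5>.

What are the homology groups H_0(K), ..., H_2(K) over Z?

H_0 = Z,  H_1 = Z_2,  H_2 = 0.

We work with the vertex ordering 1 < 2 < 3 < 4 < 5 < 6 < 7. The simplices of K, each written with vertices in increasing order, are:

  0-simplices (7): [1], [2], [3], [4], [5], [6], [7]
  1-simplices (18): [1,2], [1,3], [1,4], [1,5], [1,6], [1,7], [2,3], [2,4], [2,5], [2,6], [2,7], [3,4], [3,6], [3,7], [4,5], [4,6], [5,6], [5,7]
  2-simplices (12): [1,2,4], [1,2,6], [1,3,6], [1,3,7], [1,4,5], [1,5,7], [2,3,4], [2,3,7], [2,5,6], [2,5,7], [3,4,6], [4,5,6]

giving chain groups C_0 ≅ Z^7, C_1 ≅ Z^18, C_2 ≅ Z^12.

The boundary map ∂_1: C_1 → C_0 maps an edge to its endpoints' difference, ∂[p,q] = q − p. For instance
  ∂[3,7] = [7] − [3].
As a 7×18 matrix over Z this has rank 6, with invariant factors (1,1,1,1,1,1).

Boundary ∂_2: C_2 → C_1 acts by ∂[p,q,r] = [q,r] − [p,r] + [p,q]. For instance
  ∂[1,2,4] = [2,4] − [1,4] + [1,2],
  ∂[1,3,6] = [3,6] − [1,6] + [1,3].
This gives a 18×12 integer matrix of rank 12; reducing to Smith normal form yields diagonal entries (1,1,1,1,1,1,1,1,1,1,1,2).

Computing H_k = (kernel of ∂_k) / (image of ∂_{k+1}):

  H_0: rank C_0 − rank ∂_1 = 7 − 6 = 1, and the invariant factors of ∂_1 are all 1, so H_0 = Z.
  H_1: rank ker ∂_1 − rank ∂_2 = (18 − 6) − 12 = 0, and ∂_2 has invariant factor 2 > 1, so H_1 = Z_2.
  H_2: rank ker ∂_2 − rank ∂_3 = (12 − 12) − 0 = 0, and there is no ∂_3, so H_2 = 0.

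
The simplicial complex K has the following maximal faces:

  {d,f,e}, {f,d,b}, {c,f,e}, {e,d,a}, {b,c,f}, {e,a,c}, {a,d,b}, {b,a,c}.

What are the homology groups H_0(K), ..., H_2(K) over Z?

H_0 ≅ Z,  H_1 = 0,  H_2 ≅ Z.

Fix the vertex order a < b < c < d < e < f and write every simplex with vertices in increasing order. Then dim K = 2 and the simplices of K are:

  0-simplices (6): a, b, c, d, e, f
  1-simplices (12): ab, ac, ad, ae, bc, bd, bf, ce, cf, de, df, ef
  2-simplices (8): abc, abd, ace, ade, bcf, bdf, cef, def

so the chain groups are C_0 ≅ Z^6, C_1 ≅ Z^12, C_2 ≅ Z^8.

The boundary map ∂_1: C_1 → C_0 is given by ∂[p,q] = [q] − [p].
As a 6×12 matrix over Z this has rank 5, with invariant factors (1,1,1,1,1).

∂_2: C_2 → C_1 sends each 2-simplex [p,q,r] to [q,r] − [p,r] + [p,q]. For instance
  ∂ade = de − ae + ad,
  ∂cef = ef − cf + ce.
The 12×8 boundary matrix has rank 7 and Smith normal form diag(1,1,1,1,1,1,1).

From H_k ≅ ker(∂_k) / im(∂_{k+1}) we obtain:

  H_0: rank C_0 − rank ∂_1 = 6 − 5 = 1, and the invariant factors of ∂_1 are all 1, so H_0 ≅ Z.
  H_1: rank ker ∂_1 − rank ∂_2 = (12 − 5) − 7 = 0, and the invariant factors of ∂_2 are all 1, so H_1 ≅ 0.
  H_2: rank ker ∂_2 − rank ∂_3 = (8 − 7) − 0 = 1, and there is no ∂_3, so H_2 ≅ Z.

As a check, the Euler characteristic is 6 − 12 + 8 = 2, which agrees with 1 − 0 + 1 = 2.
(K is a triangulation of the 2-sphere S^2.)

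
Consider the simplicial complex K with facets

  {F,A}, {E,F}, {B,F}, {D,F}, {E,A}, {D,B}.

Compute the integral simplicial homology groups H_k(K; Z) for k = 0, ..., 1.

Fix the vertex order A < B < D < E < F and write every simplex with vertices in increasing order. Then dim K = 1 and the simplices of K are:

  0-simplices (5): A, B, D, E, F
  1-simplices (6): AE, AF, BD, BF, DF, EF

Hence C_0 ≅ Z^5, C_1 ≅ Z^6.

∂_1: C_1 → C_0 maps an edge to its endpoints' difference, ∂[p,q] = q − p. For instance
  ∂BD = D − B.
As a 5×6 matrix over Z this has rank 4, with invariant factors (1,1,1,1).

Reading off H_k = ker ∂_k / im ∂_{k+1}:

  H_0: rank C_0 − rank ∂_1 = 5 − 4 = 1, and the invariant factors of ∂_1 are all 1, so H_0 = Z.
  H_1: rank ker ∂_1 − rank ∂_2 = (6 − 4) − 0 = 2, and there is no ∂_2, so H_1 = Z^2.

(K is a triangulation of a wedge of 2 circles.)

H_0 ≅ Z,  H_1 ≅ Z^2.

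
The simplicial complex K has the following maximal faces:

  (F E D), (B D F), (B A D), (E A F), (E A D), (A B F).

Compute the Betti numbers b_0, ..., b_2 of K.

b_0 = 1, b_1 = 0, b_2 = 1.

Fix the vertex order A < B < D < E < F and write every simplex with vertices in increasing order. Then dim K = 2 and the simplices of K are:

  0-simplices (5): A, B, D, E, F
  1-simplices (9): AB, AD, AE, AF, BD, BF, DE, DF, EF
  2-simplices (6): ABD, ABF, ADE, AEF, BDF, DEF

Hence C_0 ≅ Z^5, C_1 ≅ Z^9, C_2 ≅ Z^6.

The boundary map ∂_1: C_1 → C_0 is given by ∂[p,q] = [q] − [p].
The resulting 5×9 matrix has rank 4, and its Smith normal form has invariant factors (1,1,1,1).

The boundary map ∂_2: C_2 → C_1 sends each 2-simplex [p,q,r] to [q,r] − [p,r] + [p,q]. For instance
  ∂ABF = BF − AF + AB,
  ∂ABD = BD − AD + AB.
This gives a 9×6 integer matrix of rank 5; reducing to Smith normal form yields diagonal entries (1,1,1,1,1).

From H_k ≅ ker(∂_k) / im(∂_{k+1}) we obtain:

  H_0: rank C_0 − rank ∂_1 = 5 − 4 = 1, and the invariant factors of ∂_1 are all 1, so H_0 = Z.
  H_1: rank ker ∂_1 − rank ∂_2 = (9 − 4) − 5 = 0, and the invariant factors of ∂_2 are all 1, so H_1 = 0.
  H_2: rank ker ∂_2 − rank ∂_3 = (6 − 5) − 0 = 1, and there is no ∂_3, so H_2 = Z.

As a check, the Euler characteristic is 5 − 9 + 6 = 2, which agrees with 1 − 0 + 1 = 2.
(K is a triangulation of the 2-sphere S^2.)

Hence the Betti numbers are b_0 = 1, b_1 = 0, b_2 = 1.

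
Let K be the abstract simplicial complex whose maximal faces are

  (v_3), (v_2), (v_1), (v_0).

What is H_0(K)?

Take the total order v_0 < v_1 < v_2 < v_3 on the vertex set. Then K (dimension 0) consists of the simplices:

  0-simplices (4): [v_0], [v_1], [v_2], [v_3]

so the chain groups are C_0 ≅ Z^4.

From H_k ≅ ker(∂_k) / im(∂_{k+1}) we obtain:

  H_0: rank C_0 − rank ∂_1 = 4 − 0 = 4, and there is no ∂_1, so H_0 ≅ Z^4.

H_0 = Z^4.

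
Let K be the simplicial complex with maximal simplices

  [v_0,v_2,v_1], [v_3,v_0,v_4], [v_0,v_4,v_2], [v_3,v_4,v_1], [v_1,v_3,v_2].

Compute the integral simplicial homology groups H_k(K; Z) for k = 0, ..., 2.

We work with the vertex ordering v_0 < v_1 < v_2 < v_3 < v_4. The simplices of K, each written with vertices in increasing order, are:

  0-simplices (5): [v_0], [v_1], [v_2], [v_3], [v_4]
  1-simplices (10): [v_0,v_1], [v_0,v_2], [v_0,v_3], [v_0,v_4], [v_1,v_2], [v_1,v_3], [v_1,v_4], [v_2,v_3], [v_2,v_4], [v_3,v_4]
  2-simplices (5): [v_0,v_1,v_2], [v_0,v_2,v_4], [v_0,v_3,v_4], [v_1,v_2,v_3], [v_1,v_3,v_4]

so the chain groups are C_0 ≅ Z^5, C_1 ≅ Z^10, C_2 ≅ Z^5.

Boundary ∂_1: C_1 → C_0 sends each edge [p,q] (with p < q) to q − p. For instance
  ∂[v_3,v_4] = [v_4] − [v_3].
As a 5×10 matrix over Z this has rank 4, with invariant factors (1,1,1,1).

The boundary map ∂_2: C_2 → C_1 acts by ∂[p,q,r] = [q,r] − [p,r] + [p,q]. For instance
  ∂[v_0,v_1,v_2] = [v_1,v_2] − [v_0,v_2] + [v_0,v_1],
  ∂[v_1,v_2,v_3] = [v_2,v_3] − [v_1,v_3] + [v_1,v_2].
As a 10×5 matrix over Z this has rank 5, with invariant factors (1,1,1,1,1).

Computing H_k = (kernel of ∂_k) / (image of ∂_{k+1}):

  H_0: rank C_0 − rank ∂_1 = 5 − 4 = 1, and the invariant factors of ∂_1 are all 1, so H_0 ≅ Z.
  H_1: rank ker ∂_1 − rank ∂_2 = (10 − 4) − 5 = 1, and the invariant factors of ∂_2 are all 1, so H_1 ≅ Z.
  H_2: rank ker ∂_2 − rank ∂_3 = (5 − 5) − 0 = 0, and there is no ∂_3, so H_2 ≅ 0.

As a check, the Euler characteristic is 5 − 10 + 5 = 0, which agrees with 1 − 1 + 0 = 0.

H_0 = Z,  H_1 = Z,  H_2 = 0.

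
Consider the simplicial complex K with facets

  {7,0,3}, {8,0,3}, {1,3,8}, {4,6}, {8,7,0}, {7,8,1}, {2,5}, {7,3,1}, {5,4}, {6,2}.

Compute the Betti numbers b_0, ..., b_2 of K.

b_0 = 2, b_1 = 1, b_2 = 1.

Fix the vertex order 0 < 1 < 2 < 3 < 4 < 5 < 6 < 7 < 8 and write every simplex with vertices in increasing order. Then dim K = 2 and the simplices of K are:

  0-simplices (9): [0], [1], [2], [3], [4], [5], [6], [7], [8]
  1-simplices (13): [0,3], [0,7], [0,8], [1,3], [1,7], [1,8], [2,5], [2,6], [3,7], [3,8], [4,5], [4,6], [7,8]
  2-simplices (6): [0,3,7], [0,3,8], [0,7,8], [1,3,7], [1,3,8], [1,7,8]

Hence C_0 ≅ Z^9, C_1 ≅ Z^13, C_2 ≅ Z^6.

∂_1: C_1 → C_0 sends each edge [p,q] (with p < q) to q − p. For instance
  ∂[2,6] = [6] − [2].
This gives a 9×13 integer matrix of rank 7; reducing to Smith normal form yields diagonal entries (1,1,1,1,1,1,1).

The boundary map ∂_2: C_2 → C_1 maps a triangle to the signed sum of its edges. For instance
  ∂[0,3,7] = [3,7] − [0,7] + [0,3],
  ∂[0,3,8] = [3,8] − [0,8] + [0,3].
The resulting 13×6 matrix has rank 5, and its Smith normal form has invariant factors (1,1,1,1,1).

From H_k ≅ ker(∂_k) / im(∂_{k+1}) we obtain:

  H_0: rank C_0 − rank ∂_1 = 9 − 7 = 2, and the invariant factors of ∂_1 are all 1, so H_0 = Z^2.
  H_1: rank ker ∂_1 − rank ∂_2 = (13 − 7) − 5 = 1, and the invariant factors of ∂_2 are all 1, so H_1 = Z.
  H_2: rank ker ∂_2 − rank ∂_3 = (6 − 5) − 0 = 1, and there is no ∂_3, so H_2 = Z.

As a check, the Euler characteristic is 9 − 13 + 6 = 2, which agrees with 2 − 1 + 1 = 2.
(K is a triangulation of the disjoint union of the circle S^1 and the 2-sphere S^2.)

Hence the Betti numbers are b_0 = 2, b_1 = 1, b_2 = 1.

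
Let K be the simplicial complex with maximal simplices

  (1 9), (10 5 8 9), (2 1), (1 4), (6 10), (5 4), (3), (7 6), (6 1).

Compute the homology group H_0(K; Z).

H_0 ≅ Z^2.

Take the total order 1 < 2 < 3 < 4 < 5 < 6 < 7 < 8 < 9 < 10 on the vertex set. Then K (dimension 3) consists of the simplices:

  0-simplices (10): [1], [2], [3], [4], [5], [6], [7], [8], [9], [10]
  1-simplices (13): [1,2], [1,4], [1,6], [1,9], [4,5], [5,8], [5,9], [5,10], [6,7], [6,10], [8,9], [8,10], [9,10]
  2-simplices (4): [5,8,9], [5,8,10], [5,9,10], [8,9,10]
  3-simplices (1): [5,8,9,10]

giving chain groups C_0 ≅ Z^10, C_1 ≅ Z^13, C_2 ≅ Z^4, C_3 ≅ Z^1.

The boundary map ∂_1: C_1 → C_0 is given by ∂[p,q] = [q] − [p]. For instance
  ∂[4,5] = [5] − [4].
This gives a 10×13 integer matrix of rank 8; reducing to Smith normal form yields diagonal entries (1,1,1,1,1,1,1,1).

The boundary map ∂_2: C_2 → C_1 maps a triangle to the signed sum of its edges. For instance
  ∂[5,8,10] = [8,10] − [5,10] + [5,8],
  ∂[8,9,10] = [9,10] − [8,10] + [8,9].
The resulting 13×4 matrix has rank 3, and its Smith normal form has invariant factors (1,1,1).

∂_3: C_3 → C_2 sends each 3-simplex σ to the alternating sum Σ_i (−1)^i (σ with its i-th vertex removed). For instance
  ∂[5,8,9,10] = [8,9,10] − [5,9,10] + [5,8,10] − [5,8,9].
The 4×1 boundary matrix has rank 1 and Smith normal form diag(1).

Reading off H_k = ker ∂_k / im ∂_{k+1}:

  H_0: rank C_0 − rank ∂_1 = 10 − 8 = 2, and the invariant factors of ∂_1 are all 1, so H_0 ≅ Z^2.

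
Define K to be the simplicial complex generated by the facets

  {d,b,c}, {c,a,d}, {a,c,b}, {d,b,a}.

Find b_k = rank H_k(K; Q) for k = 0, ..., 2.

We work with the vertex ordering a < b < c < d. The simplices of K, each written with vertices in increasing order, are:

  0-simplices (4): a, b, c, d
  1-simplices (6): ab, ac, ad, bc, bd, cd
  2-simplices (4): abc, abd, acd, bcd

so the chain groups are C_0 ≅ Z^4, C_1 ≅ Z^6, C_2 ≅ Z^4.

Boundary ∂_1: C_1 → C_0 maps an edge to its endpoints' difference, ∂[p,q] = q − p. For instance
  ∂bd = d − b.
This gives a 4×6 integer matrix of rank 3; reducing to Smith normal form yields diagonal entries (1,1,1).

The boundary map ∂_2: C_2 → C_1 maps a triangle to the signed sum of its edges. For instance
  ∂abc = bc − ac + ab,
  ∂acd = cd − ad + ac.
As a 6×4 matrix over Z this has rank 3, with invariant factors (1,1,1).

Now H_k = ker ∂_k / im ∂_{k+1}, so:

  H_0: rank C_0 − rank ∂_1 = 4 − 3 = 1, and the invariant factors of ∂_1 are all 1, so H_0 ≅ Z.
  H_1: rank ker ∂_1 − rank ∂_2 = (6 − 3) − 3 = 0, and the invariant factors of ∂_2 are all 1, so H_1 ≅ 0.
  H_2: rank ker ∂_2 − rank ∂_3 = (4 − 3) − 0 = 1, and there is no ∂_3, so H_2 ≅ Z.

As a check, the Euler characteristic is 4 − 6 + 4 = 2, which agrees with 1 − 0 + 1 = 2.
(K is a triangulation of the 2-sphere S^2.)

Hence the Betti numbers are b_0 = 1, b_1 = 0, b_2 = 1.

b_0 = 1, b_1 = 0, b_2 = 1.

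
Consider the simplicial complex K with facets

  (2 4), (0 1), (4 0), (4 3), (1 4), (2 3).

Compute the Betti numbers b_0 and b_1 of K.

b_0 = 1, b_1 = 2.

We work with the vertex ordering 0 < 1 < 2 < 3 < 4. The simplices of K, each written with vertices in increasing order, are:

  0-simplices (5): [0], [1], [2], [3], [4]
  1-simplices (6): [0,1], [0,4], [1,4], [2,3], [2,4], [3,4]

Hence C_0 ≅ Z^5, C_1 ≅ Z^6.

∂_1: C_1 → C_0 is given by ∂[p,q] = [q] − [p].
As a 5×6 matrix over Z this has rank 4, with invariant factors (1,1,1,1).

Now H_k = ker ∂_k / im ∂_{k+1}, so:

  H_0: rank C_0 − rank ∂_1 = 5 − 4 = 1, and the invariant factors of ∂_1 are all 1, so H_0 ≅ Z.
  H_1: rank ker ∂_1 − rank ∂_2 = (6 − 4) − 0 = 2, and there is no ∂_2, so H_1 ≅ Z^2.

As a check, the Euler characteristic is 5 − 6 = -1, which agrees with 1 − 2 = -1.

Hence the Betti numbers are b_0 = 1, b_1 = 2.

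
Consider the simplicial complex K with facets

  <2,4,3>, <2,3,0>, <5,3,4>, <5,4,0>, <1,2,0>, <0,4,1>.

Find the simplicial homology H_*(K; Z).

K has 6 vertices, 12 edges, 6 triangles.
rank ∂_0 = 0, rank ∂_1 = 5 ⇒ b_0 = 6 − 0 − 5 = 1; all invariant factors of ∂_1 are 1 so no torsion. So H_0 = Z.
rank ∂_1 = 5, rank ∂_2 = 6 ⇒ b_1 = 12 − 5 − 6 = 1; all invariant factors of ∂_2 are 1 so no torsion. So H_1 = Z.
rank ∂_2 = 6, rank ∂_3 = 0 ⇒ b_2 = 6 − 6 − 0 = 0. So H_2 = 0.

H_0 ≅ Z,  H_1 ≅ Z,  H_2 = 0.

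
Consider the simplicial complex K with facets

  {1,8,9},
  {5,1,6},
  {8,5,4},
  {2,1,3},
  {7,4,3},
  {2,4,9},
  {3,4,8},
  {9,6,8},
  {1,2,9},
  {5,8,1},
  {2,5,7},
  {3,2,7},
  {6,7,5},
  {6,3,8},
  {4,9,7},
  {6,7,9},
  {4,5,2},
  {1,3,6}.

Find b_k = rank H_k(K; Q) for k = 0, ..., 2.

b_0 = 1, b_1 = 1, b_2 = 0.

Order the vertices as 1 < 2 < 3 < 4 < 5 < 6 < 7 < 8 < 9. Listing each simplex with vertices in this order, K has dimension 2 with simplices:

  0-simplices (9): [1], [2], [3], [4], [5], [6], [7], [8], [9]
  1-simplices (27): (27 of them)
  2-simplices (18): [1,2,3], [1,2,9], [1,3,6], [1,5,6], [1,5,8], [1,8,9], [2,3,7], [2,4,5], [2,4,9], [2,5,7], [3,4,7], [3,4,8], [3,6,8], [4,5,8], [4,7,9], [5,6,7], [6,7,9], [6,8,9]

giving chain groups C_0 ≅ Z^9, C_1 ≅ Z^27, C_2 ≅ Z^18.

The boundary map ∂_1: C_1 → C_0 sends each edge [p,q] (with p < q) to q − p.
As a 9×27 matrix over Z this has rank 8, with invariant factors (1,1,1,1,1,1,1,1).

∂_2: C_2 → C_1 maps a triangle to the signed sum of its edges. For instance
  ∂[1,3,6] = [3,6] − [1,6] + [1,3],
  ∂[3,4,8] = [4,8] − [3,8] + [3,4].
This gives a 27×18 integer matrix of rank 18; reducing to Smith normal form yields diagonal entries (1,1,1,1,1,1,1,1,1,1,1,1,1,1,1,1,1,2).

Reading off H_k = ker ∂_k / im ∂_{k+1}:

  H_0: rank C_0 − rank ∂_1 = 9 − 8 = 1, and the invariant factors of ∂_1 are all 1, so H_0 ≅ Z.
  H_1: rank ker ∂_1 − rank ∂_2 = (27 − 8) − 18 = 1, and ∂_2 has invariant factor 2 > 1, so H_1 ≅ Z ⊕ Z/2.
  H_2: rank ker ∂_2 − rank ∂_3 = (18 − 18) − 0 = 0, and there is no ∂_3, so H_2 ≅ 0.

Hence the Betti numbers are b_0 = 1, b_1 = 1, b_2 = 0.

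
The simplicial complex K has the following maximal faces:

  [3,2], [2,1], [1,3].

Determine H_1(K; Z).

Take the total order 1 < 2 < 3 on the vertex set. Then K (dimension 1) consists of the simplices:

  0-simplices (3): [1], [2], [3]
  1-simplices (3): [1,2], [1,3], [2,3]

so the chain groups are C_0 ≅ Z^3, C_1 ≅ Z^3.

Boundary ∂_1: C_1 → C_0 maps an edge to its endpoints' difference, ∂[p,q] = q − p. For instance
  ∂[1,3] = [3] − [1].
The 3×3 boundary matrix has rank 2 and Smith normal form diag(1,1).

Now H_k = ker ∂_k / im ∂_{k+1}, so:

  H_1: rank ker ∂_1 − rank ∂_2 = (3 − 2) − 0 = 1, and there is no ∂_2, so H_1 = Z.

H_1 = Z.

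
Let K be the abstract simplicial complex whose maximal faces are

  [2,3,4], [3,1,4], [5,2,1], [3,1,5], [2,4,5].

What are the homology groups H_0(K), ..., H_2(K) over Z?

K has 5 vertices, 10 edges, 5 triangles.
rank ∂_0 = 0, rank ∂_1 = 4 ⇒ b_0 = 5 − 0 − 4 = 1; all invariant factors of ∂_1 are 1 so no torsion. So H_0 ≅ Z.
rank ∂_1 = 4, rank ∂_2 = 5 ⇒ b_1 = 10 − 4 − 5 = 1; all invariant factors of ∂_2 are 1 so no torsion. So H_1 ≅ Z.
rank ∂_2 = 5, rank ∂_3 = 0 ⇒ b_2 = 5 − 5 − 0 = 0. So H_2 ≅ 0.

H_0 ≅ Z,  H_1 ≅ Z,  H_2 = 0.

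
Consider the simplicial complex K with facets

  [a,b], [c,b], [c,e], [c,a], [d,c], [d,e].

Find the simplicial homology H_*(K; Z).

We work with the vertex ordering a < b < c < d < e. The simplices of K, each written with vertices in increasing order, are:

  0-simplices (5): a, b, c, d, e
  1-simplices (6): ab, ac, bc, cd, ce, de

so the chain groups are C_0 ≅ Z^5, C_1 ≅ Z^6.

∂_1: C_1 → C_0 sends each edge [p,q] (with p < q) to q − p. For instance
  ∂ac = c − a.
The resulting 5×6 matrix has rank 4, and its Smith normal form has invariant factors (1,1,1,1).

Reading off H_k = ker ∂_k / im ∂_{k+1}:

  H_0: rank C_0 − rank ∂_1 = 5 − 4 = 1, and the invariant factors of ∂_1 are all 1, so H_0 ≅ Z.
  H_1: rank ker ∂_1 − rank ∂_2 = (6 − 4) − 0 = 2, and there is no ∂_2, so H_1 ≅ Z^2.

H_0 = Z,  H_1 = Z^2.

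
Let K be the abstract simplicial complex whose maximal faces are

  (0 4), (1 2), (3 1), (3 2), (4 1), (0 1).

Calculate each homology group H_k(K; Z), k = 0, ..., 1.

Fix the vertex order 0 < 1 < 2 < 3 < 4 and write every simplex with vertices in increasing order. Then dim K = 1 and the simplices of K are:

  0-simplices (5): [0], [1], [2], [3], [4]
  1-simplices (6): [0,1], [0,4], [1,2], [1,3], [1,4], [2,3]

giving chain groups C_0 ≅ Z^5, C_1 ≅ Z^6.

∂_1: C_1 → C_0 sends each edge [p,q] (with p < q) to q − p. For instance
  ∂[1,2] = [2] − [1].
This gives a 5×6 integer matrix of rank 4; reducing to Smith normal form yields diagonal entries (1,1,1,1).

Reading off H_k = ker ∂_k / im ∂_{k+1}:

  H_0: rank C_0 − rank ∂_1 = 5 − 4 = 1, and the invariant factors of ∂_1 are all 1, so H_0 = Z.
  H_1: rank ker ∂_1 − rank ∂_2 = (6 − 4) − 0 = 2, and there is no ∂_2, so H_1 = Z^2.

H_0 = Z,  H_1 = Z^2.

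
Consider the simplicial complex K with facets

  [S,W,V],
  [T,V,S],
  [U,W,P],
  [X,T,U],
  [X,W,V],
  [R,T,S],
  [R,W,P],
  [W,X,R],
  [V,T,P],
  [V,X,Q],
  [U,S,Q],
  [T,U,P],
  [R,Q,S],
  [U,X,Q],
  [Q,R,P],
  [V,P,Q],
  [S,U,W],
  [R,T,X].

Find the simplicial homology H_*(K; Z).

Take the total order P < Q < R < S < T < U < V < W < X on the vertex set. Then K (dimension 2) consists of the simplices:

  0-simplices (9): P, Q, R, S, T, U, V, W, X
  1-simplices (27): PQ, PR, PT, PU, PV, PW, QR, QS, QU, QV, QX, RS, RT, RW, RX, ST, SU, SV, SW, TU, TV, TX, UW, UX, VW, VX, WX
  2-simplices (18): PQR, PQV, PRW, PTU, PTV, PUW, QRS, QSU, QUX, QVX, RST, RTX, RWX, STV, SUW, SVW, TUX, VWX

giving chain groups C_0 ≅ Z^9, C_1 ≅ Z^27, C_2 ≅ Z^18.

∂_1: C_1 → C_0 sends each edge [p,q] (with p < q) to q − p.
The resulting 9×27 matrix has rank 8, and its Smith normal form has invariant factors (1,1,1,1,1,1,1,1).

The boundary map ∂_2: C_2 → C_1 acts by ∂[p,q,r] = [q,r] − [p,r] + [p,q]. For instance
  ∂RST = ST − RT + RS,
  ∂PQV = QV − PV + PQ.
This gives a 27×18 integer matrix of rank 17; reducing to Smith normal form yields diagonal entries (1,1,1,1,1,1,1,1,1,1,1,1,1,1,1,1,1).

Reading off H_k = ker ∂_k / im ∂_{k+1}:

  H_0: rank C_0 − rank ∂_1 = 9 − 8 = 1, and the invariant factors of ∂_1 are all 1, so H_0 ≅ Z.
  H_1: rank ker ∂_1 − rank ∂_2 = (27 − 8) − 17 = 2, and the invariant factors of ∂_2 are all 1, so H_1 ≅ Z^2.
  H_2: rank ker ∂_2 − rank ∂_3 = (18 − 17) − 0 = 1, and there is no ∂_3, so H_2 ≅ Z.

As a check, the Euler characteristic is 9 − 27 + 18 = 0, which agrees with 1 − 2 + 1 = 0.
(K is a triangulation of the torus T^2.)

H_0 ≅ Z,  H_1 ≅ Z^2,  H_2 ≅ Z.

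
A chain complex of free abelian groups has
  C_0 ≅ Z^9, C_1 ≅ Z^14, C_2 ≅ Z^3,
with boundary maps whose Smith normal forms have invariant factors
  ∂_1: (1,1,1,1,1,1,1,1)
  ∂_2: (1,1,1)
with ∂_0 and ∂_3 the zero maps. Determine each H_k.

H_0 = Z,  H_1 = Z^3,  H_2 = 0.

H_0: b_0 = 9 − 0 − 8 = 1; torsion from ∂_1 factors > 1: none. So H_0 = Z.
H_1: b_1 = 14 − 8 − 3 = 3; torsion from ∂_2 factors > 1: none. So H_1 = Z^3.
H_2: b_2 = 3 − 3 − 0 = 0; torsion from ∂_3 factors > 1: none. So H_2 = 0.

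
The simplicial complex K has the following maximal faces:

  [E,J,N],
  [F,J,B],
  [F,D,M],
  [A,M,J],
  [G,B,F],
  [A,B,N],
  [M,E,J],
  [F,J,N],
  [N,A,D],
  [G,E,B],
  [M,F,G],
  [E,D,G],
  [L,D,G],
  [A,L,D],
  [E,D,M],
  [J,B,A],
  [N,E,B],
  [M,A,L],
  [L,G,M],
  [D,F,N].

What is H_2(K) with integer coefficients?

We work with the vertex ordering A < B < D < E < F < G < J < L < M < N. The simplices of K, each written with vertices in increasing order, are:

  0-simplices (10): A, B, D, E, F, G, J, L, M, N
  1-simplices (30): AB, AD, AJ, AL, AM, AN, BE, BF, BG, BJ, BN, DE, DF, DG, DL, DM, DN, EG, EJ, EM, EN, FG, FJ, FM, FN, GL, GM, JM, JN, LM
  2-simplices (20): ABJ, ABN, ADL, ADN, AJM, ALM, BEG, BEN, BFG, BFJ, DEG, DEM, DFM, DFN, DGL, EJM, EJN, FGM, FJN, GLM

Hence C_0 ≅ Z^10, C_1 ≅ Z^30, C_2 ≅ Z^20.

∂_1: C_1 → C_0 is given by ∂[p,q] = [q] − [p]. For instance
  ∂AJ = J − A.
As a 10×30 matrix over Z this has rank 9, with invariant factors (1,1,1,1,1,1,1,1,1).

∂_2: C_2 → C_1 maps a triangle to the signed sum of its edges. For instance
  ∂DGL = GL − DL + DG,
  ∂ADL = DL − AL + AD.
As a 30×20 matrix over Z this has rank 20, with invariant factors (1,1,1,1,1,1,1,1,1,1,1,1,1,1,1,1,1,1,1,2).

Computing H_k = (kernel of ∂_k) / (image of ∂_{k+1}):

  H_2: rank ker ∂_2 − rank ∂_3 = (20 − 20) − 0 = 0, and there is no ∂_3, so H_2 ≅ 0.

H_2 = 0.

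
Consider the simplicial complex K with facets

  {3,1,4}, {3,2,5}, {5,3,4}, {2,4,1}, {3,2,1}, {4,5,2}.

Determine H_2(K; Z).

K has 5 vertices, 9 edges, 6 triangles.
rank ∂_2 = 5, rank ∂_3 = 0 ⇒ b_2 = 6 − 5 − 0 = 1. So H_2 ≅ Z.

H_2 = Z.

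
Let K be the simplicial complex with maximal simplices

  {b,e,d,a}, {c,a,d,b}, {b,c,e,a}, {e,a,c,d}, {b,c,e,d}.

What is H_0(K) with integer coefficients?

H_0 ≅ Z.

Take the total order a < b < c < d < e on the vertex set. Then K (dimension 3) consists of the simplices:

  0-simplices (5): a, b, c, d, e
  1-simplices (10): ab, ac, ad, ae, bc, bd, be, cd, ce, de
  2-simplices (10): abc, abd, abe, acd, ace, ade, bcd, bce, bde, cde
  3-simplices (5): abcd, abce, abde, acde, bcde

so the chain groups are C_0 ≅ Z^5, C_1 ≅ Z^10, C_2 ≅ Z^10, C_3 ≅ Z^5.

∂_1: C_1 → C_0 sends each edge [p,q] (with p < q) to q − p.
This gives a 5×10 integer matrix of rank 4; reducing to Smith normal form yields diagonal entries (1,1,1,1).

The boundary map ∂_2: C_2 → C_1 maps a triangle to the signed sum of its edges. For instance
  ∂ade = de − ae + ad,
  ∂abd = bd − ad + ab.
As a 10×10 matrix over Z this has rank 6, with invariant factors (1,1,1,1,1,1).

Boundary ∂_3: C_3 → C_2 sends each 3-simplex σ to the alternating sum Σ_i (−1)^i (σ with its i-th vertex removed). For instance
  ∂abcd = bcd − acd + abd − abc,
  ∂abce = bce − ace + abe − abc.
This gives a 10×5 integer matrix of rank 4; reducing to Smith normal form yields diagonal entries (1,1,1,1).

From H_k ≅ ker(∂_k) / im(∂_{k+1}) we obtain:

  H_0: rank C_0 − rank ∂_1 = 5 − 4 = 1, and the invariant factors of ∂_1 are all 1, so H_0 = Z.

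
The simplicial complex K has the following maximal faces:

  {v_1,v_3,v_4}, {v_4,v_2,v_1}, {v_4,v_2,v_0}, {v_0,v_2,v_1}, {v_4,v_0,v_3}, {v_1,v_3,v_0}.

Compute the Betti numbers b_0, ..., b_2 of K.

Order the vertices as v_0 < v_1 < v_2 < v_3 < v_4. Listing each simplex with vertices in this order, K has dimension 2 with simplices:

  0-simplices (5): [v_0], [v_1], [v_2], [v_3], [v_4]
  1-simplices (9): [v_0,v_1], [v_0,v_2], [v_0,v_3], [v_0,v_4], [v_1,v_2], [v_1,v_3], [v_1,v_4], [v_2,v_4], [v_3,v_4]
  2-simplices (6): [v_0,v_1,v_2], [v_0,v_1,v_3], [v_0,v_2,v_4], [v_0,v_3,v_4], [v_1,v_2,v_4], [v_1,v_3,v_4]

Hence C_0 ≅ Z^5, C_1 ≅ Z^9, C_2 ≅ Z^6.

The boundary map ∂_1: C_1 → C_0 sends each edge [p,q] (with p < q) to q − p. For instance
  ∂[v_2,v_4] = [v_4] − [v_2].
This gives a 5×9 integer matrix of rank 4; reducing to Smith normal form yields diagonal entries (1,1,1,1).

Boundary ∂_2: C_2 → C_1 acts by ∂[p,q,r] = [q,r] − [p,r] + [p,q]. For instance
  ∂[v_0,v_1,v_3] = [v_1,v_3] − [v_0,v_3] + [v_0,v_1],
  ∂[v_0,v_1,v_2] = [v_1,v_2] − [v_0,v_2] + [v_0,v_1].
As a 9×6 matrix over Z this has rank 5, with invariant factors (1,1,1,1,1).

Reading off H_k = ker ∂_k / im ∂_{k+1}:

  H_0: rank C_0 − rank ∂_1 = 5 − 4 = 1, and the invariant factors of ∂_1 are all 1, so H_0 = Z.
  H_1: rank ker ∂_1 − rank ∂_2 = (9 − 4) − 5 = 0, and the invariant factors of ∂_2 are all 1, so H_1 = 0.
  H_2: rank ker ∂_2 − rank ∂_3 = (6 − 5) − 0 = 1, and there is no ∂_3, so H_2 = Z.

(K is a triangulation of the 2-sphere S^2.)

Hence the Betti numbers are b_0 = 1, b_1 = 0, b_2 = 1.

b_0 = 1, b_1 = 0, b_2 = 1.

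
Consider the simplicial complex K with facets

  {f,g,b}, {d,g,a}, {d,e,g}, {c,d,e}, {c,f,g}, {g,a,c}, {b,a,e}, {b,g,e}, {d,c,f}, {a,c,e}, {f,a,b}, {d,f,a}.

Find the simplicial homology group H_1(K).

We work with the vertex ordering a < b < c < d < e < f < g. The simplices of K, each written with vertices in increasing order, are:

  0-simplices (7): a, b, c, d, e, f, g
  1-simplices (18): ab, ac, ad, ae, af, ag, be, bf, bg, cd, ce, cf, cg, de, df, dg, eg, fg
  2-simplices (12): abe, abf, ace, acg, adf, adg, beg, bfg, cde, cdf, cfg, deg

so the chain groups are C_0 ≅ Z^7, C_1 ≅ Z^18, C_2 ≅ Z^12.

Boundary ∂_1: C_1 → C_0 maps an edge to its endpoints' difference, ∂[p,q] = q − p.
This gives a 7×18 integer matrix of rank 6; reducing to Smith normal form yields diagonal entries (1,1,1,1,1,1).

Boundary ∂_2: C_2 → C_1 acts by ∂[p,q,r] = [q,r] − [p,r] + [p,q]. For instance
  ∂deg = eg − dg + de,
  ∂cdf = df − cf + cd.
This gives a 18×12 integer matrix of rank 12; reducing to Smith normal form yields diagonal entries (1,1,1,1,1,1,1,1,1,1,1,2).

Now H_k = ker ∂_k / im ∂_{k+1}, so:

  H_1: rank ker ∂_1 − rank ∂_2 = (18 − 6) − 12 = 0, and ∂_2 has invariant factor 2 > 1, so H_1 ≅ Z/2Z.

(K is a triangulation of the real projective plane RP^2.)

H_1 = Z/2Z.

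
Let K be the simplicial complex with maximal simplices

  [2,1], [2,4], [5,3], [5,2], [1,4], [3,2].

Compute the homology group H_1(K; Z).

H_1 ≅ Z^2.

We work with the vertex ordering 1 < 2 < 3 < 4 < 5. The simplices of K, each written with vertices in increasing order, are:

  0-simplices (5): [1], [2], [3], [4], [5]
  1-simplices (6): [1,2], [1,4], [2,3], [2,4], [2,5], [3,5]

giving chain groups C_0 ≅ Z^5, C_1 ≅ Z^6.

∂_1: C_1 → C_0 maps an edge to its endpoints' difference, ∂[p,q] = q − p. For instance
  ∂[2,3] = [3] − [2].
The 5×6 boundary matrix has rank 4 and Smith normal form diag(1,1,1,1).

Reading off H_k = ker ∂_k / im ∂_{k+1}:

  H_1: rank ker ∂_1 − rank ∂_2 = (6 − 4) − 0 = 2, and there is no ∂_2, so H_1 = Z^2.

(K is a triangulation of a wedge of 2 circles.)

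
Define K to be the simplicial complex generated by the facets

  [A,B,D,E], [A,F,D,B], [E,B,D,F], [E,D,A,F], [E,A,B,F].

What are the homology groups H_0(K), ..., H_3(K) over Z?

Take the total order A < B < D < E < F on the vertex set. Then K (dimension 3) consists of the simplices:

  0-simplices (5): A, B, D, E, F
  1-simplices (10): AB, AD, AE, AF, BD, BE, BF, DE, DF, EF
  2-simplices (10): ABD, ABE, ABF, ADE, ADF, AEF, BDE, BDF, BEF, DEF
  3-simplices (5): ABDE, ABDF, ABEF, ADEF, BDEF

Hence C_0 ≅ Z^5, C_1 ≅ Z^10, C_2 ≅ Z^10, C_3 ≅ Z^5.

The boundary map ∂_1: C_1 → C_0 maps an edge to its endpoints' difference, ∂[p,q] = q − p. For instance
  ∂AF = F − A.
As a 5×10 matrix over Z this has rank 4, with invariant factors (1,1,1,1).

∂_2: C_2 → C_1 acts by ∂[p,q,r] = [q,r] − [p,r] + [p,q]. For instance
  ∂BDE = DE − BE + BD,
  ∂DEF = EF − DF + DE.
The 10×10 boundary matrix has rank 6 and Smith normal form diag(1,1,1,1,1,1).

∂_3: C_3 → C_2 sends each 3-simplex σ to the alternating sum Σ_i (−1)^i (σ with its i-th vertex removed). For instance
  ∂ABDF = BDF − ADF + ABF − ABD,
  ∂ADEF = DEF − AEF + ADF − ADE.
As a 10×5 matrix over Z this has rank 4, with invariant factors (1,1,1,1).

Now H_k = ker ∂_k / im ∂_{k+1}, so:

  H_0: rank C_0 − rank ∂_1 = 5 − 4 = 1, and the invariant factors of ∂_1 are all 1, so H_0 ≅ Z.
  H_1: rank ker ∂_1 − rank ∂_2 = (10 − 4) − 6 = 0, and the invariant factors of ∂_2 are all 1, so H_1 ≅ 0.
  H_2: rank ker ∂_2 − rank ∂_3 = (10 − 6) − 4 = 0, and the invariant factors of ∂_3 are all 1, so H_2 ≅ 0.
  H_3: rank ker ∂_3 − rank ∂_4 = (5 − 4) − 0 = 1, and there is no ∂_4, so H_3 ≅ Z.

As a check, the Euler characteristic is 5 − 10 + 10 − 5 = 0, which agrees with 1 − 0 + 0 − 1 = 0.
(K is a triangulation of the 3-sphere S^3.)

H_0 ≅ Z,  H_1 = 0,  H_2 = 0,  H_3 ≅ Z.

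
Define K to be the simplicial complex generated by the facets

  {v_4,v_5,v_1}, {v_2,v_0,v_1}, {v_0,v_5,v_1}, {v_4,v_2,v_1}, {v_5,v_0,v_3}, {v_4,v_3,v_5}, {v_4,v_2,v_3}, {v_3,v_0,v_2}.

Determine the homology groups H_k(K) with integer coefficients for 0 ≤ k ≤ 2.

H_0 = Z,  H_1 = 0,  H_2 = Z.

Order the vertices as v_0 < v_1 < v_2 < v_3 < v_4 < v_5. Listing each simplex with vertices in this order, K has dimension 2 with simplices:

  0-simplices (6): [v_0], [v_1], [v_2], [v_3], [v_4], [v_5]
  1-simplices (12): [v_0,v_1], [v_0,v_2], [v_0,v_3], [v_0,v_5], [v_1,v_2], [v_1,v_4], [v_1,v_5], [v_2,v_3], [v_2,v_4], [v_3,v_4], [v_3,v_5], [v_4,v_5]
  2-simplices (8): [v_0,v_1,v_2], [v_0,v_1,v_5], [v_0,v_2,v_3], [v_0,v_3,v_5], [v_1,v_2,v_4], [v_1,v_4,v_5], [v_2,v_3,v_4], [v_3,v_4,v_5]

giving chain groups C_0 ≅ Z^6, C_1 ≅ Z^12, C_2 ≅ Z^8.

∂_1: C_1 → C_0 is given by ∂[p,q] = [q] − [p]. For instance
  ∂[v_0,v_5] = [v_5] − [v_0].
This gives a 6×12 integer matrix of rank 5; reducing to Smith normal form yields diagonal entries (1,1,1,1,1).

The boundary map ∂_2: C_2 → C_1 sends each 2-simplex [p,q,r] to [q,r] − [p,r] + [p,q]. For instance
  ∂[v_0,v_3,v_5] = [v_3,v_5] − [v_0,v_5] + [v_0,v_3],
  ∂[v_1,v_4,v_5] = [v_4,v_5] − [v_1,v_5] + [v_1,v_4].
As a 12×8 matrix over Z this has rank 7, with invariant factors (1,1,1,1,1,1,1).

From H_k ≅ ker(∂_k) / im(∂_{k+1}) we obtain:

  H_0: rank C_0 − rank ∂_1 = 6 − 5 = 1, and the invariant factors of ∂_1 are all 1, so H_0 = Z.
  H_1: rank ker ∂_1 − rank ∂_2 = (12 − 5) − 7 = 0, and the invariant factors of ∂_2 are all 1, so H_1 = 0.
  H_2: rank ker ∂_2 − rank ∂_3 = (8 − 7) − 0 = 1, and there is no ∂_3, so H_2 = Z.

(K is a triangulation of the 2-sphere S^2.)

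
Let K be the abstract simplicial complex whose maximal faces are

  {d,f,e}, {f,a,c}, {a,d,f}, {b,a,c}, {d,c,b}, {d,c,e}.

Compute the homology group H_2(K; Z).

Take the total order a < b < c < d < e < f on the vertex set. Then K (dimension 2) consists of the simplices:

  0-simplices (6): a, b, c, d, e, f
  1-simplices (12): ab, ac, ad, af, bc, bd, cd, ce, cf, de, df, ef
  2-simplices (6): abc, acf, adf, bcd, cde, def

Hence C_0 ≅ Z^6, C_1 ≅ Z^12, C_2 ≅ Z^6.

The boundary map ∂_1: C_1 → C_0 sends each edge [p,q] (with p < q) to q − p. For instance
  ∂cd = d − c.
This gives a 6×12 integer matrix of rank 5; reducing to Smith normal form yields diagonal entries (1,1,1,1,1).

Boundary ∂_2: C_2 → C_1 acts by ∂[p,q,r] = [q,r] − [p,r] + [p,q]. For instance
  ∂abc = bc − ac + ab,
  ∂def = ef − df + de.
The 12×6 boundary matrix has rank 6 and Smith normal form diag(1,1,1,1,1,1).

From H_k ≅ ker(∂_k) / im(∂_{k+1}) we obtain:

  H_2: rank ker ∂_2 − rank ∂_3 = (6 − 6) − 0 = 0, and there is no ∂_3, so H_2 = 0.

H_2 ≅ 0.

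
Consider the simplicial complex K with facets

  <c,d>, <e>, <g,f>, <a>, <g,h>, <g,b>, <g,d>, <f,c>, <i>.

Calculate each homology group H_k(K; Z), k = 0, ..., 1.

K has 9 vertices, 6 edges.
rank ∂_0 = 0, rank ∂_1 = 5 ⇒ b_0 = 9 − 0 − 5 = 4; all invariant factors of ∂_1 are 1 so no torsion. So H_0 = Z^4.
rank ∂_1 = 5, rank ∂_2 = 0 ⇒ b_1 = 6 − 5 − 0 = 1. So H_1 = Z.

H_0 ≅ Z^4,  H_1 ≅ Z.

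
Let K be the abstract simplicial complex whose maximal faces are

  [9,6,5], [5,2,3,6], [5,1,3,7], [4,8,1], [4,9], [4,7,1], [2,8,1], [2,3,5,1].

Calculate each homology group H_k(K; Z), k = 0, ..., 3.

We work with the vertex ordering 1 < 2 < 3 < 4 < 5 < 6 < 7 < 8 < 9. The simplices of K, each written with vertices in increasing order, are:

  0-simplices (9): [1], [2], [3], [4], [5], [6], [7], [8], [9]
  1-simplices (20): [1,2], [1,3], [1,4], [1,5], [1,7], [1,8], [2,3], [2,5], [2,6], [2,8], [3,5], [3,6], [3,7], [4,7], [4,8], [4,9], [5,6], [5,7], [5,9], [6,9]
  2-simplices (14): [1,2,3], [1,2,5], [1,2,8], [1,3,5], [1,3,7], [1,4,7], [1,4,8], [1,5,7], [2,3,5], [2,3,6], [2,5,6], [3,5,6], [3,5,7], [5,6,9]
  3-simplices (3): [1,2,3,5], [1,3,5,7], [2,3,5,6]

giving chain groups C_0 ≅ Z^9, C_1 ≅ Z^20, C_2 ≅ Z^14, C_3 ≅ Z^3.

Boundary ∂_1: C_1 → C_0 sends each edge [p,q] (with p < q) to q − p. For instance
  ∂[4,8] = [8] − [4].
The resulting 9×20 matrix has rank 8, and its Smith normal form has invariant factors (1,1,1,1,1,1,1,1).

The boundary map ∂_2: C_2 → C_1 acts by ∂[p,q,r] = [q,r] − [p,r] + [p,q]. For instance
  ∂[2,5,6] = [5,6] − [2,6] + [2,5],
  ∂[3,5,7] = [5,7] − [3,7] + [3,5].
As a 20×14 matrix over Z this has rank 11, with invariant factors (1,1,1,1,1,1,1,1,1,1,1).

∂_3: C_3 → C_2 sends each 3-simplex σ to the alternating sum Σ_i (−1)^i (σ with its i-th vertex removed). For instance
  ∂[2,3,5,6] = [3,5,6] − [2,5,6] + [2,3,6] − [2,3,5],
  ∂[1,2,3,5] = [2,3,5] − [1,3,5] + [1,2,5] − [1,2,3].
This gives a 14×3 integer matrix of rank 3; reducing to Smith normal form yields diagonal entries (1,1,1).

Reading off H_k = ker ∂_k / im ∂_{k+1}:

  H_0: rank C_0 − rank ∂_1 = 9 − 8 = 1, and the invariant factors of ∂_1 are all 1, so H_0 = Z.
  H_1: rank ker ∂_1 − rank ∂_2 = (20 − 8) − 11 = 1, and the invariant factors of ∂_2 are all 1, so H_1 = Z.
  H_2: rank ker ∂_2 − rank ∂_3 = (14 − 11) − 3 = 0, and the invariant factors of ∂_3 are all 1, so H_2 = 0.
  H_3: rank ker ∂_3 − rank ∂_4 = (3 − 3) − 0 = 0, and there is no ∂_4, so H_3 = 0.

As a check, the Euler characteristic is 9 − 20 + 14 − 3 = 0, which agrees with 1 − 1 + 0 − 0 = 0.

H_0 ≅ Z,  H_1 ≅ Z,  H_2 = 0,  H_3 = 0.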